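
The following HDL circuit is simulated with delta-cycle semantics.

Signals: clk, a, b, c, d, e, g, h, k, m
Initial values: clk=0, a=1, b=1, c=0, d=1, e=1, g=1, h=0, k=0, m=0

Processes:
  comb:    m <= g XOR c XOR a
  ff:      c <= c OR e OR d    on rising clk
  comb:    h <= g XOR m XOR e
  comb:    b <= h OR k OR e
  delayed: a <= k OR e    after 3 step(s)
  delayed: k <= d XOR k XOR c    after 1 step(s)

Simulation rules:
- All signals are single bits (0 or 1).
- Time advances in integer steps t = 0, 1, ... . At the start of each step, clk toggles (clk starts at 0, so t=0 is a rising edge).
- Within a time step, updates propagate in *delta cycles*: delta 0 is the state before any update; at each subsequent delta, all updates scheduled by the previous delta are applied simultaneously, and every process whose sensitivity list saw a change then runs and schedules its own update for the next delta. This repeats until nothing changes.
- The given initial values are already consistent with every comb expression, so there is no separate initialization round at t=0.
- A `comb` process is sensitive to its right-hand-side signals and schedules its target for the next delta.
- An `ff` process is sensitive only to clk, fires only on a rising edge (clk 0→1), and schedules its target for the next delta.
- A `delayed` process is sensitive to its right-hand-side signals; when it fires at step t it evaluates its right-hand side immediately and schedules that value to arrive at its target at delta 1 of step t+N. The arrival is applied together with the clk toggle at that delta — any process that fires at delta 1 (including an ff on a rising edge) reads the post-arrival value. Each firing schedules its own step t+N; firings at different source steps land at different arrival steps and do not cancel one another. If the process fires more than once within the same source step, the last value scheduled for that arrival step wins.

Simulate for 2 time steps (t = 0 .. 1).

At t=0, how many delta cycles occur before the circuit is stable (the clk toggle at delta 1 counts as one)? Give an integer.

t0.Δ0 b=1 clk=0 k=0 g=1 e=1 m=0 d=1 c=0 a=1 h=0
t0.Δ1 b=1 clk=1 k=0 g=1 e=1 m=0 d=1 c=0 a=1 h=0
t0.Δ2 b=1 clk=1 k=0 g=1 e=1 m=0 d=1 c=1 a=1 h=0
t0.Δ3 b=1 clk=1 k=0 g=1 e=1 m=1 d=1 c=1 a=1 h=0
t0.Δ4 b=1 clk=1 k=0 g=1 e=1 m=1 d=1 c=1 a=1 h=1
t1.Δ0 b=1 clk=1 k=0 g=1 e=1 m=1 d=1 c=1 a=1 h=1
t1.Δ1 b=1 clk=0 k=0 g=1 e=1 m=1 d=1 c=1 a=1 h=1

4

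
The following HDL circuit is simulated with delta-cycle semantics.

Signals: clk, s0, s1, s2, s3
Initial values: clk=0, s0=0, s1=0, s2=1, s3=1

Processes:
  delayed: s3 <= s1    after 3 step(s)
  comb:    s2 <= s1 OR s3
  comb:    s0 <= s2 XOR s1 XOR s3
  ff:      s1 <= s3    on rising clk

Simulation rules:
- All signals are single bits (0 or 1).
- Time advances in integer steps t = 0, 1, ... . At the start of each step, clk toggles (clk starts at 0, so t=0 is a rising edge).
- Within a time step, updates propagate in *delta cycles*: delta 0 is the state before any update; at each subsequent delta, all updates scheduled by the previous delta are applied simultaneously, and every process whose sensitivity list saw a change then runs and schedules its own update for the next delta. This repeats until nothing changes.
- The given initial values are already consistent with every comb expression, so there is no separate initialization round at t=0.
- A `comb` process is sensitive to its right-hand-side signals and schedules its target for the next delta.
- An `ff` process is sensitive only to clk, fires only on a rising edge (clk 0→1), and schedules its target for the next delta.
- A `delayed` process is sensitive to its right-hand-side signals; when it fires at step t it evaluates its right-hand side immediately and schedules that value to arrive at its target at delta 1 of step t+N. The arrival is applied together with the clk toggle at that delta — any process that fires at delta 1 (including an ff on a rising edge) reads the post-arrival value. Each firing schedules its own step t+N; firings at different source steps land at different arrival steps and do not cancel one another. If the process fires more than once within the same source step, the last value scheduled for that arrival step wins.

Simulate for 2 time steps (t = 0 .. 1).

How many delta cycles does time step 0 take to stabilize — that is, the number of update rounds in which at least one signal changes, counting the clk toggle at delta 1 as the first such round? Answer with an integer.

3

[bits: s2,s1,s0,clk,s3]
t=0: Δ0=10001 Δ1=10011 Δ2=11011 Δ3=11111 | 3Δ
t=1: Δ0=11111 Δ1=11101 | 1Δ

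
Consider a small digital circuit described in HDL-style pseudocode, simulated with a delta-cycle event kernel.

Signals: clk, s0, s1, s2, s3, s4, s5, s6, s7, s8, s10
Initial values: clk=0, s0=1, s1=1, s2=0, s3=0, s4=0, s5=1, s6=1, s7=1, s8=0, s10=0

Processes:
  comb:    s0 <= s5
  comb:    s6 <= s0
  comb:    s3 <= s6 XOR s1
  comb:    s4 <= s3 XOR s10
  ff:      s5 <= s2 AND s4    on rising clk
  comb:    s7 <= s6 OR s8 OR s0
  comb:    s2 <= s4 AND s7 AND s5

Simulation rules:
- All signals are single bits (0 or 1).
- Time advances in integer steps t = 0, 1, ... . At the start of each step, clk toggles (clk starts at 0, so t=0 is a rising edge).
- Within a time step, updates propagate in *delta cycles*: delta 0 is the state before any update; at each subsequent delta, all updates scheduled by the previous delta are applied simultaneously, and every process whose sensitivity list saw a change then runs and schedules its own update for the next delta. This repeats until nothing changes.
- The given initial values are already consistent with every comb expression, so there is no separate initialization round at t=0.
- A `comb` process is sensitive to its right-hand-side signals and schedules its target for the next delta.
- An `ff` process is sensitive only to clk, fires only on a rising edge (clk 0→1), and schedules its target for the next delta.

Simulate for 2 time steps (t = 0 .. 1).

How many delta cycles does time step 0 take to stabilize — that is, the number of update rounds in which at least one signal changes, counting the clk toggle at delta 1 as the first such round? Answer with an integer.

[bits: s3,s2,s5,clk,s0,s6,s1,s10,s7,s8,s4]
t=0: Δ0=00101110100 Δ1=00111110100 Δ2=00011110100 Δ3=00010110100 Δ4=00010010100 Δ5=10010010000 Δ6=10010010001 | 6Δ
t=1: Δ0=10010010001 Δ1=10000010001 | 1Δ

6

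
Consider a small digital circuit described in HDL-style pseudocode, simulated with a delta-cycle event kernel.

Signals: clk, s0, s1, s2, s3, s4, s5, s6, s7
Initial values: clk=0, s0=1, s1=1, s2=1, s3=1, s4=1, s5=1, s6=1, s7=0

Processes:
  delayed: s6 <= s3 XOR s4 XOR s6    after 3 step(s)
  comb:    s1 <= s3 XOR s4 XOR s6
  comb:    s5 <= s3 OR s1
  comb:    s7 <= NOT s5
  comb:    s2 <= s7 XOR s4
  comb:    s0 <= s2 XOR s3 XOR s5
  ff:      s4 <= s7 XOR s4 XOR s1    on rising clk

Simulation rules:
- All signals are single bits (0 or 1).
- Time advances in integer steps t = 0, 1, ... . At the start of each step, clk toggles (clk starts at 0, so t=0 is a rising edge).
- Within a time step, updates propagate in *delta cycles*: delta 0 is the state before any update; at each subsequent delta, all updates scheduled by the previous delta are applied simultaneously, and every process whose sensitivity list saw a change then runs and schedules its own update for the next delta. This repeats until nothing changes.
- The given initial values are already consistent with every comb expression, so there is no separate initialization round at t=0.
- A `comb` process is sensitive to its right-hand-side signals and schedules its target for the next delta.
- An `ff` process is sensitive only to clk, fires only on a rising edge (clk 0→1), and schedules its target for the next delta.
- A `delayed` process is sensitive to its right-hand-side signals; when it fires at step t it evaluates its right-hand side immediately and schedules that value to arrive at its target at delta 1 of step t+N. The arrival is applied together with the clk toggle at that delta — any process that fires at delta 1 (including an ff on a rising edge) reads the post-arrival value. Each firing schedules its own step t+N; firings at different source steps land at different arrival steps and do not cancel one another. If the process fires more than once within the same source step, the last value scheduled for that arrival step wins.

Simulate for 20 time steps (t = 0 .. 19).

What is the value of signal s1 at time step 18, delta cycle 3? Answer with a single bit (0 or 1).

t0.Δ0 s1=1 s2=1 s5=1 clk=0 s3=1 s7=0 s4=1 s6=1 s0=1
t0.Δ1 s1=1 s2=1 s5=1 clk=1 s3=1 s7=0 s4=1 s6=1 s0=1
t0.Δ2 s1=1 s2=1 s5=1 clk=1 s3=1 s7=0 s4=0 s6=1 s0=1
t0.Δ3 s1=0 s2=0 s5=1 clk=1 s3=1 s7=0 s4=0 s6=1 s0=1
t0.Δ4 s1=0 s2=0 s5=1 clk=1 s3=1 s7=0 s4=0 s6=1 s0=0
t1.Δ0 s1=0 s2=0 s5=1 clk=1 s3=1 s7=0 s4=0 s6=1 s0=0
t1.Δ1 s1=0 s2=0 s5=1 clk=0 s3=1 s7=0 s4=0 s6=1 s0=0
t2.Δ0 s1=0 s2=0 s5=1 clk=0 s3=1 s7=0 s4=0 s6=1 s0=0
t2.Δ1 s1=0 s2=0 s5=1 clk=1 s3=1 s7=0 s4=0 s6=1 s0=0
t3.Δ0 s1=0 s2=0 s5=1 clk=1 s3=1 s7=0 s4=0 s6=1 s0=0
t3.Δ1 s1=0 s2=0 s5=1 clk=0 s3=1 s7=0 s4=0 s6=0 s0=0
t3.Δ2 s1=1 s2=0 s5=1 clk=0 s3=1 s7=0 s4=0 s6=0 s0=0
t4.Δ0 s1=1 s2=0 s5=1 clk=0 s3=1 s7=0 s4=0 s6=0 s0=0
t4.Δ1 s1=1 s2=0 s5=1 clk=1 s3=1 s7=0 s4=0 s6=0 s0=0
t4.Δ2 s1=1 s2=0 s5=1 clk=1 s3=1 s7=0 s4=1 s6=0 s0=0
t4.Δ3 s1=0 s2=1 s5=1 clk=1 s3=1 s7=0 s4=1 s6=0 s0=0
t4.Δ4 s1=0 s2=1 s5=1 clk=1 s3=1 s7=0 s4=1 s6=0 s0=1
t5.Δ0 s1=0 s2=1 s5=1 clk=1 s3=1 s7=0 s4=1 s6=0 s0=1
t5.Δ1 s1=0 s2=1 s5=1 clk=0 s3=1 s7=0 s4=1 s6=0 s0=1
t6.Δ0 s1=0 s2=1 s5=1 clk=0 s3=1 s7=0 s4=1 s6=0 s0=1
t6.Δ1 s1=0 s2=1 s5=1 clk=1 s3=1 s7=0 s4=1 s6=1 s0=1
t6.Δ2 s1=1 s2=1 s5=1 clk=1 s3=1 s7=0 s4=1 s6=1 s0=1
t7.Δ0 s1=1 s2=1 s5=1 clk=1 s3=1 s7=0 s4=1 s6=1 s0=1
t7.Δ1 s1=1 s2=1 s5=1 clk=0 s3=1 s7=0 s4=1 s6=0 s0=1
t7.Δ2 s1=0 s2=1 s5=1 clk=0 s3=1 s7=0 s4=1 s6=0 s0=1
t8.Δ0 s1=0 s2=1 s5=1 clk=0 s3=1 s7=0 s4=1 s6=0 s0=1
t8.Δ1 s1=0 s2=1 s5=1 clk=1 s3=1 s7=0 s4=1 s6=0 s0=1
t9.Δ0 s1=0 s2=1 s5=1 clk=1 s3=1 s7=0 s4=1 s6=0 s0=1
t9.Δ1 s1=0 s2=1 s5=1 clk=0 s3=1 s7=0 s4=1 s6=1 s0=1
t9.Δ2 s1=1 s2=1 s5=1 clk=0 s3=1 s7=0 s4=1 s6=1 s0=1
t10.Δ0 s1=1 s2=1 s5=1 clk=0 s3=1 s7=0 s4=1 s6=1 s0=1
t10.Δ1 s1=1 s2=1 s5=1 clk=1 s3=1 s7=0 s4=1 s6=0 s0=1
t10.Δ2 s1=0 s2=1 s5=1 clk=1 s3=1 s7=0 s4=0 s6=0 s0=1
t10.Δ3 s1=1 s2=0 s5=1 clk=1 s3=1 s7=0 s4=0 s6=0 s0=1
t10.Δ4 s1=1 s2=0 s5=1 clk=1 s3=1 s7=0 s4=0 s6=0 s0=0
t11.Δ0 s1=1 s2=0 s5=1 clk=1 s3=1 s7=0 s4=0 s6=0 s0=0
t11.Δ1 s1=1 s2=0 s5=1 clk=0 s3=1 s7=0 s4=0 s6=0 s0=0
t12.Δ0 s1=1 s2=0 s5=1 clk=0 s3=1 s7=0 s4=0 s6=0 s0=0
t12.Δ1 s1=1 s2=0 s5=1 clk=1 s3=1 s7=0 s4=0 s6=1 s0=0
t12.Δ2 s1=0 s2=0 s5=1 clk=1 s3=1 s7=0 s4=1 s6=1 s0=0
t12.Δ3 s1=1 s2=1 s5=1 clk=1 s3=1 s7=0 s4=1 s6=1 s0=0
t12.Δ4 s1=1 s2=1 s5=1 clk=1 s3=1 s7=0 s4=1 s6=1 s0=1
t13.Δ0 s1=1 s2=1 s5=1 clk=1 s3=1 s7=0 s4=1 s6=1 s0=1
t13.Δ1 s1=1 s2=1 s5=1 clk=0 s3=1 s7=0 s4=1 s6=1 s0=1
t14.Δ0 s1=1 s2=1 s5=1 clk=0 s3=1 s7=0 s4=1 s6=1 s0=1
t14.Δ1 s1=1 s2=1 s5=1 clk=1 s3=1 s7=0 s4=1 s6=1 s0=1
t14.Δ2 s1=1 s2=1 s5=1 clk=1 s3=1 s7=0 s4=0 s6=1 s0=1
t14.Δ3 s1=0 s2=0 s5=1 clk=1 s3=1 s7=0 s4=0 s6=1 s0=1
t14.Δ4 s1=0 s2=0 s5=1 clk=1 s3=1 s7=0 s4=0 s6=1 s0=0
t15.Δ0 s1=0 s2=0 s5=1 clk=1 s3=1 s7=0 s4=0 s6=1 s0=0
t15.Δ1 s1=0 s2=0 s5=1 clk=0 s3=1 s7=0 s4=0 s6=1 s0=0
t16.Δ0 s1=0 s2=0 s5=1 clk=0 s3=1 s7=0 s4=0 s6=1 s0=0
t16.Δ1 s1=0 s2=0 s5=1 clk=1 s3=1 s7=0 s4=0 s6=1 s0=0
t17.Δ0 s1=0 s2=0 s5=1 clk=1 s3=1 s7=0 s4=0 s6=1 s0=0
t17.Δ1 s1=0 s2=0 s5=1 clk=0 s3=1 s7=0 s4=0 s6=0 s0=0
t17.Δ2 s1=1 s2=0 s5=1 clk=0 s3=1 s7=0 s4=0 s6=0 s0=0
t18.Δ0 s1=1 s2=0 s5=1 clk=0 s3=1 s7=0 s4=0 s6=0 s0=0
t18.Δ1 s1=1 s2=0 s5=1 clk=1 s3=1 s7=0 s4=0 s6=0 s0=0
t18.Δ2 s1=1 s2=0 s5=1 clk=1 s3=1 s7=0 s4=1 s6=0 s0=0
t18.Δ3 s1=0 s2=1 s5=1 clk=1 s3=1 s7=0 s4=1 s6=0 s0=0
t18.Δ4 s1=0 s2=1 s5=1 clk=1 s3=1 s7=0 s4=1 s6=0 s0=1
t19.Δ0 s1=0 s2=1 s5=1 clk=1 s3=1 s7=0 s4=1 s6=0 s0=1
t19.Δ1 s1=0 s2=1 s5=1 clk=0 s3=1 s7=0 s4=1 s6=0 s0=1

0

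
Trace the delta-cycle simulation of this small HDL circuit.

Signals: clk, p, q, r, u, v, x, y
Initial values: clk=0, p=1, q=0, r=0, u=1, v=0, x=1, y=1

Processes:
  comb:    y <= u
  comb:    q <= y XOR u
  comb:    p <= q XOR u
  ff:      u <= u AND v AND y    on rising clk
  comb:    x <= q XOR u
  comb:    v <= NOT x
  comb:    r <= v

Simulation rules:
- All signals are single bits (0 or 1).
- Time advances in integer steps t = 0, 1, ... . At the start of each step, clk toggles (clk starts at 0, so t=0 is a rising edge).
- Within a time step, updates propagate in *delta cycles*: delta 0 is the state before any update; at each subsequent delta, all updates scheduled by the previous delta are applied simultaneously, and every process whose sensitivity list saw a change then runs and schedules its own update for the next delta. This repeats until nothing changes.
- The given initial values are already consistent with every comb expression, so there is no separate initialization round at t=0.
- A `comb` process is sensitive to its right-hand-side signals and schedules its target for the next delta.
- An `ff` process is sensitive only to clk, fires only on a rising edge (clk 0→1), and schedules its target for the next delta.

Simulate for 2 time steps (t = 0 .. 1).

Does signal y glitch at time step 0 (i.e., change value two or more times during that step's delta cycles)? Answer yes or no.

no

[bits: q,r,u,clk,v,x,p,y]
t=0: Δ0=00100111 Δ1=00110111 Δ2=00010111 Δ3=10010000 Δ4=00011110 Δ5=01010000 Δ6=00011000 Δ7=01011000 | 7Δ
t=1: Δ0=01011000 Δ1=01001000 | 1Δ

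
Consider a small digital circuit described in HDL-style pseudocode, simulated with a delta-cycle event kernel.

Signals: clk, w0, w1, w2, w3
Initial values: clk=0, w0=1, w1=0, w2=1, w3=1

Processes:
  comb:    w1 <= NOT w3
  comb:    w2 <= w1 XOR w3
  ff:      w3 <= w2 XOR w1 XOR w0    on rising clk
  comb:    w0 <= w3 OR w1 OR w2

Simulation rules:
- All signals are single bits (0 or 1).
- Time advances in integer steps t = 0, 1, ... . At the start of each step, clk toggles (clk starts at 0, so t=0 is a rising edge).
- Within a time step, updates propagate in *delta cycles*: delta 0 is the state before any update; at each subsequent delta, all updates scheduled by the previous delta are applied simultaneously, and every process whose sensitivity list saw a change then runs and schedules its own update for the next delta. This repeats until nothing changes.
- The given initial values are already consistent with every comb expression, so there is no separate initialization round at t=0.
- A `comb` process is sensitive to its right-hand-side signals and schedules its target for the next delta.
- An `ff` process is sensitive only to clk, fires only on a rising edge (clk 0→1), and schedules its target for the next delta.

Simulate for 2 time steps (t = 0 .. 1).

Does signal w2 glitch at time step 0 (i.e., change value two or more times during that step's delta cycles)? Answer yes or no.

[bits: w3,w1,w0,w2,clk]
t=0: Δ0=10110 Δ1=10111 Δ2=00111 Δ3=01101 Δ4=01111 | 4Δ
t=1: Δ0=01111 Δ1=01110 | 1Δ

yes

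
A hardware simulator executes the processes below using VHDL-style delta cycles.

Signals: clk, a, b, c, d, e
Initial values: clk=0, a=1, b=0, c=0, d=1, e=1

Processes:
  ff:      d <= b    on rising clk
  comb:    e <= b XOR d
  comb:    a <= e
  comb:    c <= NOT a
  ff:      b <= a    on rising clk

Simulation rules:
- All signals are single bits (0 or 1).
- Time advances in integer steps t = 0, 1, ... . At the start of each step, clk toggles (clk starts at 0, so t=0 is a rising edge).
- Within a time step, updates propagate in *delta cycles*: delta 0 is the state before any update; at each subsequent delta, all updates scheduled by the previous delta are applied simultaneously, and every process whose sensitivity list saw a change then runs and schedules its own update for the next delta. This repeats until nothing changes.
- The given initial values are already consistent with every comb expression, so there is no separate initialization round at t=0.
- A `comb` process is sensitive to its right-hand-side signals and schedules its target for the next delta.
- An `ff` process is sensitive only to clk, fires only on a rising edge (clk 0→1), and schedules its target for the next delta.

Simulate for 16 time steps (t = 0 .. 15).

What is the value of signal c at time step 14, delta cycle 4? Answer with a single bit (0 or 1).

0

[bits: d,c,e,a,b,clk]
t=0: Δ0=101100 Δ1=101101 Δ2=001111 | 2Δ
t=1: Δ0=001111 Δ1=001110 | 1Δ
t=2: Δ0=001110 Δ1=001111 Δ2=101111 Δ3=100111 Δ4=100011 Δ5=110011 | 5Δ
t=3: Δ0=110011 Δ1=110010 | 1Δ
t=4: Δ0=110010 Δ1=110011 Δ2=110001 Δ3=111001 Δ4=111101 Δ5=101101 | 5Δ
t=5: Δ0=101101 Δ1=101100 | 1Δ
t=6: Δ0=101100 Δ1=101101 Δ2=001111 | 2Δ
t=7: Δ0=001111 Δ1=001110 | 1Δ
t=8: Δ0=001110 Δ1=001111 Δ2=101111 Δ3=100111 Δ4=100011 Δ5=110011 | 5Δ
t=9: Δ0=110011 Δ1=110010 | 1Δ
t=10: Δ0=110010 Δ1=110011 Δ2=110001 Δ3=111001 Δ4=111101 Δ5=101101 | 5Δ
t=11: Δ0=101101 Δ1=101100 | 1Δ
t=12: Δ0=101100 Δ1=101101 Δ2=001111 | 2Δ
t=13: Δ0=001111 Δ1=001110 | 1Δ
t=14: Δ0=001110 Δ1=001111 Δ2=101111 Δ3=100111 Δ4=100011 Δ5=110011 | 5Δ
t=15: Δ0=110011 Δ1=110010 | 1Δ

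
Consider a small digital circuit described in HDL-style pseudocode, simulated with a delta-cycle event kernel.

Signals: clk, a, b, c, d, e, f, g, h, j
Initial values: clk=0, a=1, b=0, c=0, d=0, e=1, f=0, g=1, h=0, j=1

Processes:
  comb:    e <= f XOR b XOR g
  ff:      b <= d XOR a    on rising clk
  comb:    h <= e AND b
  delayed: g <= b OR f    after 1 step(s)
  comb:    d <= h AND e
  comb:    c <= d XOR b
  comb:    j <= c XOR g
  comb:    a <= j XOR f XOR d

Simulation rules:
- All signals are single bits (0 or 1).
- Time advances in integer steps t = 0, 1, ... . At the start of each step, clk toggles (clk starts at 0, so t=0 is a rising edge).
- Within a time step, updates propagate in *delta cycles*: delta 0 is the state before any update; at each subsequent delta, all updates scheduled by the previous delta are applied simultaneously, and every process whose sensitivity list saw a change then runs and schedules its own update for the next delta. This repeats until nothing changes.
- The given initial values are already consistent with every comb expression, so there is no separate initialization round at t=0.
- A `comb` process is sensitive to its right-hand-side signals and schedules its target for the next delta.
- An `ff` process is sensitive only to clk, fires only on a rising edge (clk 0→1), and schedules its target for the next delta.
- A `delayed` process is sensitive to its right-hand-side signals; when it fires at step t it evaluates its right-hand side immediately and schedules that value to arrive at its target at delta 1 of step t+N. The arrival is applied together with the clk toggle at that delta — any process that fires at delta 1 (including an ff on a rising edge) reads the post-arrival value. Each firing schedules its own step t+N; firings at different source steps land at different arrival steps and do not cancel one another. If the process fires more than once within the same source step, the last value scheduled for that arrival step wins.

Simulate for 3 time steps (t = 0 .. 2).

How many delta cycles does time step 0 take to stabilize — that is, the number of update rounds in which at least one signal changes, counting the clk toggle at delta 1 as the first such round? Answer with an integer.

t0.Δ0 a=1 clk=0 d=0 e=1 c=0 j=1 f=0 h=0 b=0 g=1
t0.Δ1 a=1 clk=1 d=0 e=1 c=0 j=1 f=0 h=0 b=0 g=1
t0.Δ2 a=1 clk=1 d=0 e=1 c=0 j=1 f=0 h=0 b=1 g=1
t0.Δ3 a=1 clk=1 d=0 e=0 c=1 j=1 f=0 h=1 b=1 g=1
t0.Δ4 a=1 clk=1 d=0 e=0 c=1 j=0 f=0 h=0 b=1 g=1
t0.Δ5 a=0 clk=1 d=0 e=0 c=1 j=0 f=0 h=0 b=1 g=1
t1.Δ0 a=0 clk=1 d=0 e=0 c=1 j=0 f=0 h=0 b=1 g=1
t1.Δ1 a=0 clk=0 d=0 e=0 c=1 j=0 f=0 h=0 b=1 g=1
t2.Δ0 a=0 clk=0 d=0 e=0 c=1 j=0 f=0 h=0 b=1 g=1
t2.Δ1 a=0 clk=1 d=0 e=0 c=1 j=0 f=0 h=0 b=1 g=1
t2.Δ2 a=0 clk=1 d=0 e=0 c=1 j=0 f=0 h=0 b=0 g=1
t2.Δ3 a=0 clk=1 d=0 e=1 c=0 j=0 f=0 h=0 b=0 g=1
t2.Δ4 a=0 clk=1 d=0 e=1 c=0 j=1 f=0 h=0 b=0 g=1
t2.Δ5 a=1 clk=1 d=0 e=1 c=0 j=1 f=0 h=0 b=0 g=1

5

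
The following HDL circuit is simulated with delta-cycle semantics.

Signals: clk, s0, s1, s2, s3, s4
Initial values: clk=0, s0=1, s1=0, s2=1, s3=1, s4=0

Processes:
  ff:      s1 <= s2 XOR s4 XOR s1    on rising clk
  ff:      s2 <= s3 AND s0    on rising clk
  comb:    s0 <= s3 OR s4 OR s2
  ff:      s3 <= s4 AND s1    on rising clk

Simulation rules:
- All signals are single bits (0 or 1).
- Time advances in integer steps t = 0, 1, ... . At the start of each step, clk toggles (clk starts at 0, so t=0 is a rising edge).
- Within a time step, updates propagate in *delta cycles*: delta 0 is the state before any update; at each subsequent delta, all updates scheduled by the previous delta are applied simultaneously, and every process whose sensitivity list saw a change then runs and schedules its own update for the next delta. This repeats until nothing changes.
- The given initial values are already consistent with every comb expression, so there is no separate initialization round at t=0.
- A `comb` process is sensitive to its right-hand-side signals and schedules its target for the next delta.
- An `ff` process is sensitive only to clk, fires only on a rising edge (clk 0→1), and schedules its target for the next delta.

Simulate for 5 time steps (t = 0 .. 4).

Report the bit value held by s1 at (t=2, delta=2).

t0.Δ0 s1=0 s3=1 s4=0 clk=0 s2=1 s0=1
t0.Δ1 s1=0 s3=1 s4=0 clk=1 s2=1 s0=1
t0.Δ2 s1=1 s3=0 s4=0 clk=1 s2=1 s0=1
t1.Δ0 s1=1 s3=0 s4=0 clk=1 s2=1 s0=1
t1.Δ1 s1=1 s3=0 s4=0 clk=0 s2=1 s0=1
t2.Δ0 s1=1 s3=0 s4=0 clk=0 s2=1 s0=1
t2.Δ1 s1=1 s3=0 s4=0 clk=1 s2=1 s0=1
t2.Δ2 s1=0 s3=0 s4=0 clk=1 s2=0 s0=1
t2.Δ3 s1=0 s3=0 s4=0 clk=1 s2=0 s0=0
t3.Δ0 s1=0 s3=0 s4=0 clk=1 s2=0 s0=0
t3.Δ1 s1=0 s3=0 s4=0 clk=0 s2=0 s0=0
t4.Δ0 s1=0 s3=0 s4=0 clk=0 s2=0 s0=0
t4.Δ1 s1=0 s3=0 s4=0 clk=1 s2=0 s0=0

0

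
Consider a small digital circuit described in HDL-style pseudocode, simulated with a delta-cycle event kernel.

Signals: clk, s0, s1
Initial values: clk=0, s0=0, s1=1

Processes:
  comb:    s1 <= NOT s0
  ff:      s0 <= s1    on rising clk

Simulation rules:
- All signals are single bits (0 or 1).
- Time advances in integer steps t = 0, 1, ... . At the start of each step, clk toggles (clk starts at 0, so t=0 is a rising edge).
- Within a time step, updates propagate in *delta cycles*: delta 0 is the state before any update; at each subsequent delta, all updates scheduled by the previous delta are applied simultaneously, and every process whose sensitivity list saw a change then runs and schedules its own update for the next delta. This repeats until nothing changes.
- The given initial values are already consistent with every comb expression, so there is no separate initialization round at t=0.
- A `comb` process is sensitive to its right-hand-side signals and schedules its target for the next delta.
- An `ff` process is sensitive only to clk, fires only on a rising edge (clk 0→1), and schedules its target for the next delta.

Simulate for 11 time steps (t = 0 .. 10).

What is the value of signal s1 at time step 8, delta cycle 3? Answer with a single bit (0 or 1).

t=0 Δ0: clk=0 s1=1 s0=0
  Δ1: clk:0→1
  Δ2: s0:0→1
  Δ3: s1:1→0
  (3Δ to stable)
t=1 Δ0: clk=1 s1=0 s0=1
  Δ1: clk:1→0
  (1Δ to stable)
t=2 Δ0: clk=0 s1=0 s0=1
  Δ1: clk:0→1
  Δ2: s0:1→0
  Δ3: s1:0→1
  (3Δ to stable)
t=3 Δ0: clk=1 s1=1 s0=0
  Δ1: clk:1→0
  (1Δ to stable)
t=4 Δ0: clk=0 s1=1 s0=0
  Δ1: clk:0→1
  Δ2: s0:0→1
  Δ3: s1:1→0
  (3Δ to stable)
t=5 Δ0: clk=1 s1=0 s0=1
  Δ1: clk:1→0
  (1Δ to stable)
t=6 Δ0: clk=0 s1=0 s0=1
  Δ1: clk:0→1
  Δ2: s0:1→0
  Δ3: s1:0→1
  (3Δ to stable)
t=7 Δ0: clk=1 s1=1 s0=0
  Δ1: clk:1→0
  (1Δ to stable)
t=8 Δ0: clk=0 s1=1 s0=0
  Δ1: clk:0→1
  Δ2: s0:0→1
  Δ3: s1:1→0
  (3Δ to stable)
t=9 Δ0: clk=1 s1=0 s0=1
  Δ1: clk:1→0
  (1Δ to stable)
t=10 Δ0: clk=0 s1=0 s0=1
  Δ1: clk:0→1
  Δ2: s0:1→0
  Δ3: s1:0→1
  (3Δ to stable)

0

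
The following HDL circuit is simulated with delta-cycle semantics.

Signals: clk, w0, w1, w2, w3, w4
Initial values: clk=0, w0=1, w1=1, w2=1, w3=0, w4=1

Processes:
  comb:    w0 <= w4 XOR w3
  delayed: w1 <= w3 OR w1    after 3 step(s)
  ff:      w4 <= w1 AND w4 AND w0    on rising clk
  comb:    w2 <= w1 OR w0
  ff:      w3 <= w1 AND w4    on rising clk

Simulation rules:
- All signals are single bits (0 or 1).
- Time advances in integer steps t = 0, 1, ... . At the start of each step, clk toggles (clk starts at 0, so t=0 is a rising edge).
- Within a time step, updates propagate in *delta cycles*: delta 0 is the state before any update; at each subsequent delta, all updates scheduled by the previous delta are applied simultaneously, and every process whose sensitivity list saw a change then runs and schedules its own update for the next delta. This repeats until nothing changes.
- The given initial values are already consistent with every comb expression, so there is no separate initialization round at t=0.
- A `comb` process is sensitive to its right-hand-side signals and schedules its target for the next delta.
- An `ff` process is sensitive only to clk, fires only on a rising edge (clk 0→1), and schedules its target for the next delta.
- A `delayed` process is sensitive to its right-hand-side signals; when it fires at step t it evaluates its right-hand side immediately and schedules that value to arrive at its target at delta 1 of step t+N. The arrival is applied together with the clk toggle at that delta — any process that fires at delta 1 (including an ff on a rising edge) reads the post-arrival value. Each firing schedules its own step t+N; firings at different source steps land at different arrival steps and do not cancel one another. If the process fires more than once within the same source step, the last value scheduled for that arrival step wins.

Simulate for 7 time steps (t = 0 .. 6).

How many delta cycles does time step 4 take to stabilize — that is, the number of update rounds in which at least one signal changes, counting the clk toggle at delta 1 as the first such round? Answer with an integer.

3

t0.Δ0 w1=1 w2=1 w0=1 w4=1 w3=0 clk=0
t0.Δ1 w1=1 w2=1 w0=1 w4=1 w3=0 clk=1
t0.Δ2 w1=1 w2=1 w0=1 w4=1 w3=1 clk=1
t0.Δ3 w1=1 w2=1 w0=0 w4=1 w3=1 clk=1
t1.Δ0 w1=1 w2=1 w0=0 w4=1 w3=1 clk=1
t1.Δ1 w1=1 w2=1 w0=0 w4=1 w3=1 clk=0
t2.Δ0 w1=1 w2=1 w0=0 w4=1 w3=1 clk=0
t2.Δ1 w1=1 w2=1 w0=0 w4=1 w3=1 clk=1
t2.Δ2 w1=1 w2=1 w0=0 w4=0 w3=1 clk=1
t2.Δ3 w1=1 w2=1 w0=1 w4=0 w3=1 clk=1
t3.Δ0 w1=1 w2=1 w0=1 w4=0 w3=1 clk=1
t3.Δ1 w1=1 w2=1 w0=1 w4=0 w3=1 clk=0
t4.Δ0 w1=1 w2=1 w0=1 w4=0 w3=1 clk=0
t4.Δ1 w1=1 w2=1 w0=1 w4=0 w3=1 clk=1
t4.Δ2 w1=1 w2=1 w0=1 w4=0 w3=0 clk=1
t4.Δ3 w1=1 w2=1 w0=0 w4=0 w3=0 clk=1
t5.Δ0 w1=1 w2=1 w0=0 w4=0 w3=0 clk=1
t5.Δ1 w1=1 w2=1 w0=0 w4=0 w3=0 clk=0
t6.Δ0 w1=1 w2=1 w0=0 w4=0 w3=0 clk=0
t6.Δ1 w1=1 w2=1 w0=0 w4=0 w3=0 clk=1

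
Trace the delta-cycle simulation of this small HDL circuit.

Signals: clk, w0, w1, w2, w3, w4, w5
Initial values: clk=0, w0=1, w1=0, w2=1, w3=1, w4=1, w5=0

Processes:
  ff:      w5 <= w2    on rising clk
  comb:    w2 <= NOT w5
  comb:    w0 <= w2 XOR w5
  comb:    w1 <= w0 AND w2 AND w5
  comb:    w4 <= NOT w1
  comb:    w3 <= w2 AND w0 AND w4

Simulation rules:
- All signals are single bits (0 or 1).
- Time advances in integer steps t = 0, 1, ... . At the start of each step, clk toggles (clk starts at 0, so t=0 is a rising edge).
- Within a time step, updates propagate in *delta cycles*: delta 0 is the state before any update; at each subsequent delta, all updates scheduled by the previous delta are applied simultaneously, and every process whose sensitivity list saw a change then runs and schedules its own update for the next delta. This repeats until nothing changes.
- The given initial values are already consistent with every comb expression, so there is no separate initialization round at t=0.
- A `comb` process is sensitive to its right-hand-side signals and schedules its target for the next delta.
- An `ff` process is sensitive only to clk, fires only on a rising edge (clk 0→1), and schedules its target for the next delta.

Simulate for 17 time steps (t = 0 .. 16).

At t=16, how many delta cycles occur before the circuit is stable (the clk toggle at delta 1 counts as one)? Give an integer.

5

[bits: w0,w5,w4,w1,w2,w3,clk]
t=0: Δ0=1010110 Δ1=1010111 Δ2=1110111 Δ3=0111011 Δ4=1100001 Δ5=1110001 | 5Δ
t=1: Δ0=1110001 Δ1=1110000 | 1Δ
t=2: Δ0=1110000 Δ1=1110001 Δ2=1010001 Δ3=0010101 Δ4=1010101 Δ5=1010111 | 5Δ
t=3: Δ0=1010111 Δ1=1010110 | 1Δ
t=4: Δ0=1010110 Δ1=1010111 Δ2=1110111 Δ3=0111011 Δ4=1100001 Δ5=1110001 | 5Δ
t=5: Δ0=1110001 Δ1=1110000 | 1Δ
t=6: Δ0=1110000 Δ1=1110001 Δ2=1010001 Δ3=0010101 Δ4=1010101 Δ5=1010111 | 5Δ
t=7: Δ0=1010111 Δ1=1010110 | 1Δ
t=8: Δ0=1010110 Δ1=1010111 Δ2=1110111 Δ3=0111011 Δ4=1100001 Δ5=1110001 | 5Δ
t=9: Δ0=1110001 Δ1=1110000 | 1Δ
t=10: Δ0=1110000 Δ1=1110001 Δ2=1010001 Δ3=0010101 Δ4=1010101 Δ5=1010111 | 5Δ
t=11: Δ0=1010111 Δ1=1010110 | 1Δ
t=12: Δ0=1010110 Δ1=1010111 Δ2=1110111 Δ3=0111011 Δ4=1100001 Δ5=1110001 | 5Δ
t=13: Δ0=1110001 Δ1=1110000 | 1Δ
t=14: Δ0=1110000 Δ1=1110001 Δ2=1010001 Δ3=0010101 Δ4=1010101 Δ5=1010111 | 5Δ
t=15: Δ0=1010111 Δ1=1010110 | 1Δ
t=16: Δ0=1010110 Δ1=1010111 Δ2=1110111 Δ3=0111011 Δ4=1100001 Δ5=1110001 | 5Δ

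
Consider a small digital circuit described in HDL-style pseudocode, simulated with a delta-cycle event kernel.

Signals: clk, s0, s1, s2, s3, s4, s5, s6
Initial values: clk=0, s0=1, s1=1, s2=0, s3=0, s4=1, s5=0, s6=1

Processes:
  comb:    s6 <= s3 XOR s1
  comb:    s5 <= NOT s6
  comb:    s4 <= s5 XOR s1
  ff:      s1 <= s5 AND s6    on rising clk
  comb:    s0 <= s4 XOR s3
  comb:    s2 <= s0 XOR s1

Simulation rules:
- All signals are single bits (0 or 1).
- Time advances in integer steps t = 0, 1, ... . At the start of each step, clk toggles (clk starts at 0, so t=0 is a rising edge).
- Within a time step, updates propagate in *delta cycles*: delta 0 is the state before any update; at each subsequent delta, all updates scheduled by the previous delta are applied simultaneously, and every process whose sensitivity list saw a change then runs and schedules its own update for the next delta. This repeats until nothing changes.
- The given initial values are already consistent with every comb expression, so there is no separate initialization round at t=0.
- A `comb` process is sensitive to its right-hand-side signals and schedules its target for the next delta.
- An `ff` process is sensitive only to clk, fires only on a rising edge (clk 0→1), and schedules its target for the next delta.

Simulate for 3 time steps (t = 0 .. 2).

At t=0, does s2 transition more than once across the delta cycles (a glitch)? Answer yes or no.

[bits: s2,s1,s4,s6,s0,clk,s3,s5]
t=0: Δ0=01111000 Δ1=01111100 Δ2=00111100 Δ3=10001100 Δ4=10000101 Δ5=00100101 Δ6=00101101 Δ7=10101101 | 7Δ
t=1: Δ0=10101101 Δ1=10101001 | 1Δ
t=2: Δ0=10101001 Δ1=10101101 | 1Δ

yes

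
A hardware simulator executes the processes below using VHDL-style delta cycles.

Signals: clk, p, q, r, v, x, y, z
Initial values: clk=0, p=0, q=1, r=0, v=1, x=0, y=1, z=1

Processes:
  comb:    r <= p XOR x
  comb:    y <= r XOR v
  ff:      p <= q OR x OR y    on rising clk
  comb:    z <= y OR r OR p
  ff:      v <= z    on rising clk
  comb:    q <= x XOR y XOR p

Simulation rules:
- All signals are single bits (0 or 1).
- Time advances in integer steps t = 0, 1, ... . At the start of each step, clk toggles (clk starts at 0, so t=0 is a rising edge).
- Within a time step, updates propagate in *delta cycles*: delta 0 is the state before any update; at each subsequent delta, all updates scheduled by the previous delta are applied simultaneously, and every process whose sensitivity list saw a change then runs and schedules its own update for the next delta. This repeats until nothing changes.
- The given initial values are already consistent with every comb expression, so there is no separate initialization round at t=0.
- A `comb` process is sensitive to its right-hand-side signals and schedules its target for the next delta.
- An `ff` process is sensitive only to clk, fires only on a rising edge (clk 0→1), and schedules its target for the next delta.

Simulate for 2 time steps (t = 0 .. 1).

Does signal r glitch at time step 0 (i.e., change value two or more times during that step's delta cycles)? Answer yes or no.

[bits: p,x,q,y,r,clk,z,v]
t=0: Δ0=00110011 Δ1=00110111 Δ2=10110111 Δ3=10011111 Δ4=10001111 Δ5=10101111 | 5Δ
t=1: Δ0=10101111 Δ1=10101011 | 1Δ

no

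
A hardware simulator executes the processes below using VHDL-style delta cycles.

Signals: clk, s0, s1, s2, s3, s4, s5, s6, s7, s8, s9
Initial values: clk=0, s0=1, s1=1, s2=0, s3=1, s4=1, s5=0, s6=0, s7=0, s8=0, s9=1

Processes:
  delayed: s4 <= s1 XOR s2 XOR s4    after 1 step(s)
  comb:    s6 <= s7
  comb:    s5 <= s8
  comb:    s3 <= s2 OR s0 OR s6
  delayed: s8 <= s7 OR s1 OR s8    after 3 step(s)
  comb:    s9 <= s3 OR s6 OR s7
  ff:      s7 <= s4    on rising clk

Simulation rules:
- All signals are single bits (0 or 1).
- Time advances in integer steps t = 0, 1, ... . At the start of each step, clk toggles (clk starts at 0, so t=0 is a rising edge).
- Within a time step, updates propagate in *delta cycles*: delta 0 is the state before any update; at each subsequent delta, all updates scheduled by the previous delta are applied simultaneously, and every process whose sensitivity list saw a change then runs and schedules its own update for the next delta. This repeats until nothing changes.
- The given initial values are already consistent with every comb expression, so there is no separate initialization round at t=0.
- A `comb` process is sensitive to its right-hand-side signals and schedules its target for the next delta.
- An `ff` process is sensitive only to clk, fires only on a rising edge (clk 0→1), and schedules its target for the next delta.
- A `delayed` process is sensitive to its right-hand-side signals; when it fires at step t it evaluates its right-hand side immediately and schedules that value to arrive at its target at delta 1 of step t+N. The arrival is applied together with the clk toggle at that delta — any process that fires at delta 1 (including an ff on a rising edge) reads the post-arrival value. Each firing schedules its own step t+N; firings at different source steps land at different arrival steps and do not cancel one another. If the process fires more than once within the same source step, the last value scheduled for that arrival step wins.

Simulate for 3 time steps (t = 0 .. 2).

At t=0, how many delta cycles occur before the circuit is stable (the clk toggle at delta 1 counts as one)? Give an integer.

3

t=0 Δ0: s3=1 s7=0 s4=1 s0=1 s8=0 s2=0 s9=1 s5=0 clk=0 s6=0 s1=1
  Δ1: clk:0→1
  Δ2: s7:0→1
  Δ3: s6:0→1
  (3Δ to stable)
t=1 Δ0: s3=1 s7=1 s4=1 s0=1 s8=0 s2=0 s9=1 s5=0 clk=1 s6=1 s1=1
  Δ1: clk:1→0
  (1Δ to stable)
t=2 Δ0: s3=1 s7=1 s4=1 s0=1 s8=0 s2=0 s9=1 s5=0 clk=0 s6=1 s1=1
  Δ1: clk:0→1
  (1Δ to stable)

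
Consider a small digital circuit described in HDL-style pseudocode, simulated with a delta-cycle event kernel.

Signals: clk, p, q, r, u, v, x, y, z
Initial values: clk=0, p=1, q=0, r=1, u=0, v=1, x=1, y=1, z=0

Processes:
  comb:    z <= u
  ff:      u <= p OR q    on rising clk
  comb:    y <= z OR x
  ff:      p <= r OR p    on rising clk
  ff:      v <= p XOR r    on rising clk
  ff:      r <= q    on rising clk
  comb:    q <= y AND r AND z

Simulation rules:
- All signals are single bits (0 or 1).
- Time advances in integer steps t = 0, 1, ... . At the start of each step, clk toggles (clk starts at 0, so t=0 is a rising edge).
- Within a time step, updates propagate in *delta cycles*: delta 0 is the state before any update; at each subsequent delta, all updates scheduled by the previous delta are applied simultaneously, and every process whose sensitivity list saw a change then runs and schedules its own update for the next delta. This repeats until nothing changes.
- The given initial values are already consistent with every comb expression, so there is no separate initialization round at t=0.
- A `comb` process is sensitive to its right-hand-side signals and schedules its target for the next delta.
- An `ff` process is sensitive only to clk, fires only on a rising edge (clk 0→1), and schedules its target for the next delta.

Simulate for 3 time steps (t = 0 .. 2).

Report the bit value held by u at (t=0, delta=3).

[bits: v,x,z,r,clk,u,p,q,y]
t=0: Δ0=110100101 Δ1=110110101 Δ2=010011101 Δ3=011011101 | 3Δ
t=1: Δ0=011011101 Δ1=011001101 | 1Δ
t=2: Δ0=011001101 Δ1=011011101 Δ2=111011101 | 2Δ

1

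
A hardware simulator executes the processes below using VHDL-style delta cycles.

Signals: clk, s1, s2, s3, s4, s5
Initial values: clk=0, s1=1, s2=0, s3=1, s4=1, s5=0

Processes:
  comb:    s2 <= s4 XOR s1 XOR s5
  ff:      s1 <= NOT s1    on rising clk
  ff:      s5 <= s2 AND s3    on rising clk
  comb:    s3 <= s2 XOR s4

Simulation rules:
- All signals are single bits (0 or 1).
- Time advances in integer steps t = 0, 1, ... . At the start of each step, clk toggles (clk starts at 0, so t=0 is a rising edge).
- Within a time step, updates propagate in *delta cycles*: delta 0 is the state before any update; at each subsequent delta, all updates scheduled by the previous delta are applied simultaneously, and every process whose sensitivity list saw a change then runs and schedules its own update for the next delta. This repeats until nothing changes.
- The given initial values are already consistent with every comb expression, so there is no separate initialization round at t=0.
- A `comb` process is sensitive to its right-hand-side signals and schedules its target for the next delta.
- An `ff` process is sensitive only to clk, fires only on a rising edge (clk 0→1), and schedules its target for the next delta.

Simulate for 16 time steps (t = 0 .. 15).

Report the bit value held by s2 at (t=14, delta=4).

0

t0.Δ0 s1=1 s5=0 s3=1 s4=1 clk=0 s2=0
t0.Δ1 s1=1 s5=0 s3=1 s4=1 clk=1 s2=0
t0.Δ2 s1=0 s5=0 s3=1 s4=1 clk=1 s2=0
t0.Δ3 s1=0 s5=0 s3=1 s4=1 clk=1 s2=1
t0.Δ4 s1=0 s5=0 s3=0 s4=1 clk=1 s2=1
t1.Δ0 s1=0 s5=0 s3=0 s4=1 clk=1 s2=1
t1.Δ1 s1=0 s5=0 s3=0 s4=1 clk=0 s2=1
t2.Δ0 s1=0 s5=0 s3=0 s4=1 clk=0 s2=1
t2.Δ1 s1=0 s5=0 s3=0 s4=1 clk=1 s2=1
t2.Δ2 s1=1 s5=0 s3=0 s4=1 clk=1 s2=1
t2.Δ3 s1=1 s5=0 s3=0 s4=1 clk=1 s2=0
t2.Δ4 s1=1 s5=0 s3=1 s4=1 clk=1 s2=0
t3.Δ0 s1=1 s5=0 s3=1 s4=1 clk=1 s2=0
t3.Δ1 s1=1 s5=0 s3=1 s4=1 clk=0 s2=0
t4.Δ0 s1=1 s5=0 s3=1 s4=1 clk=0 s2=0
t4.Δ1 s1=1 s5=0 s3=1 s4=1 clk=1 s2=0
t4.Δ2 s1=0 s5=0 s3=1 s4=1 clk=1 s2=0
t4.Δ3 s1=0 s5=0 s3=1 s4=1 clk=1 s2=1
t4.Δ4 s1=0 s5=0 s3=0 s4=1 clk=1 s2=1
t5.Δ0 s1=0 s5=0 s3=0 s4=1 clk=1 s2=1
t5.Δ1 s1=0 s5=0 s3=0 s4=1 clk=0 s2=1
t6.Δ0 s1=0 s5=0 s3=0 s4=1 clk=0 s2=1
t6.Δ1 s1=0 s5=0 s3=0 s4=1 clk=1 s2=1
t6.Δ2 s1=1 s5=0 s3=0 s4=1 clk=1 s2=1
t6.Δ3 s1=1 s5=0 s3=0 s4=1 clk=1 s2=0
t6.Δ4 s1=1 s5=0 s3=1 s4=1 clk=1 s2=0
t7.Δ0 s1=1 s5=0 s3=1 s4=1 clk=1 s2=0
t7.Δ1 s1=1 s5=0 s3=1 s4=1 clk=0 s2=0
t8.Δ0 s1=1 s5=0 s3=1 s4=1 clk=0 s2=0
t8.Δ1 s1=1 s5=0 s3=1 s4=1 clk=1 s2=0
t8.Δ2 s1=0 s5=0 s3=1 s4=1 clk=1 s2=0
t8.Δ3 s1=0 s5=0 s3=1 s4=1 clk=1 s2=1
t8.Δ4 s1=0 s5=0 s3=0 s4=1 clk=1 s2=1
t9.Δ0 s1=0 s5=0 s3=0 s4=1 clk=1 s2=1
t9.Δ1 s1=0 s5=0 s3=0 s4=1 clk=0 s2=1
t10.Δ0 s1=0 s5=0 s3=0 s4=1 clk=0 s2=1
t10.Δ1 s1=0 s5=0 s3=0 s4=1 clk=1 s2=1
t10.Δ2 s1=1 s5=0 s3=0 s4=1 clk=1 s2=1
t10.Δ3 s1=1 s5=0 s3=0 s4=1 clk=1 s2=0
t10.Δ4 s1=1 s5=0 s3=1 s4=1 clk=1 s2=0
t11.Δ0 s1=1 s5=0 s3=1 s4=1 clk=1 s2=0
t11.Δ1 s1=1 s5=0 s3=1 s4=1 clk=0 s2=0
t12.Δ0 s1=1 s5=0 s3=1 s4=1 clk=0 s2=0
t12.Δ1 s1=1 s5=0 s3=1 s4=1 clk=1 s2=0
t12.Δ2 s1=0 s5=0 s3=1 s4=1 clk=1 s2=0
t12.Δ3 s1=0 s5=0 s3=1 s4=1 clk=1 s2=1
t12.Δ4 s1=0 s5=0 s3=0 s4=1 clk=1 s2=1
t13.Δ0 s1=0 s5=0 s3=0 s4=1 clk=1 s2=1
t13.Δ1 s1=0 s5=0 s3=0 s4=1 clk=0 s2=1
t14.Δ0 s1=0 s5=0 s3=0 s4=1 clk=0 s2=1
t14.Δ1 s1=0 s5=0 s3=0 s4=1 clk=1 s2=1
t14.Δ2 s1=1 s5=0 s3=0 s4=1 clk=1 s2=1
t14.Δ3 s1=1 s5=0 s3=0 s4=1 clk=1 s2=0
t14.Δ4 s1=1 s5=0 s3=1 s4=1 clk=1 s2=0
t15.Δ0 s1=1 s5=0 s3=1 s4=1 clk=1 s2=0
t15.Δ1 s1=1 s5=0 s3=1 s4=1 clk=0 s2=0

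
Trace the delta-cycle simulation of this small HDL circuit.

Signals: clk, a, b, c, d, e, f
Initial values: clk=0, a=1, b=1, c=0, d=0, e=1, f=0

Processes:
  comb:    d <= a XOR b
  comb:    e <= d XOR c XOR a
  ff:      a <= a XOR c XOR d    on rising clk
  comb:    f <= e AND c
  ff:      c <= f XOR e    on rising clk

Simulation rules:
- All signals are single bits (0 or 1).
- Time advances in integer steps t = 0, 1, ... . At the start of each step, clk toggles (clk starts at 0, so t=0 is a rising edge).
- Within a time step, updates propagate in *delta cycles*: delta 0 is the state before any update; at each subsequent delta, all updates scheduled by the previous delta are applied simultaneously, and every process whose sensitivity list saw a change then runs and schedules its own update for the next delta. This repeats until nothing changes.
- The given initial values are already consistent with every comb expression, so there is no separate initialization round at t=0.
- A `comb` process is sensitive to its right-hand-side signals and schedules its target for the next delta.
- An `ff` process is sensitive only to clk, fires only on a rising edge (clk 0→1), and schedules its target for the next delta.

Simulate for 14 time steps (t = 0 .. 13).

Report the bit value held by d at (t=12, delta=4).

0

[bits: d,e,a,clk,f,b,c]
t=0: Δ0=0110010 Δ1=0111010 Δ2=0111011 Δ3=0011111 Δ4=0011011 | 4Δ
t=1: Δ0=0011011 Δ1=0010011 | 1Δ
t=2: Δ0=0010011 Δ1=0011011 Δ2=0001010 Δ3=1001010 Δ4=1101010 | 4Δ
t=3: Δ0=1101010 Δ1=1100010 | 1Δ
t=4: Δ0=1100010 Δ1=1101010 Δ2=1111011 Δ3=0111111 Δ4=0011111 Δ5=0011011 | 5Δ
t=5: Δ0=0011011 Δ1=0010011 | 1Δ
t=6: Δ0=0010011 Δ1=0011011 Δ2=0001010 Δ3=1001010 Δ4=1101010 | 4Δ
t=7: Δ0=1101010 Δ1=1100010 | 1Δ
t=8: Δ0=1100010 Δ1=1101010 Δ2=1111011 Δ3=0111111 Δ4=0011111 Δ5=0011011 | 5Δ
t=9: Δ0=0011011 Δ1=0010011 | 1Δ
t=10: Δ0=0010011 Δ1=0011011 Δ2=0001010 Δ3=1001010 Δ4=1101010 | 4Δ
t=11: Δ0=1101010 Δ1=1100010 | 1Δ
t=12: Δ0=1100010 Δ1=1101010 Δ2=1111011 Δ3=0111111 Δ4=0011111 Δ5=0011011 | 5Δ
t=13: Δ0=0011011 Δ1=0010011 | 1Δ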